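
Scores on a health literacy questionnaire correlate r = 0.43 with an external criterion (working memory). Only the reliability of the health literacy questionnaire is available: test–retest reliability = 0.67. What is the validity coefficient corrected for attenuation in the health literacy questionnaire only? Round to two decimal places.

Single correction: r_c = r_obs / √r_xx = 0.43 / √0.67 = 0.43 / 0.8185 ≈ 0.53.

0.53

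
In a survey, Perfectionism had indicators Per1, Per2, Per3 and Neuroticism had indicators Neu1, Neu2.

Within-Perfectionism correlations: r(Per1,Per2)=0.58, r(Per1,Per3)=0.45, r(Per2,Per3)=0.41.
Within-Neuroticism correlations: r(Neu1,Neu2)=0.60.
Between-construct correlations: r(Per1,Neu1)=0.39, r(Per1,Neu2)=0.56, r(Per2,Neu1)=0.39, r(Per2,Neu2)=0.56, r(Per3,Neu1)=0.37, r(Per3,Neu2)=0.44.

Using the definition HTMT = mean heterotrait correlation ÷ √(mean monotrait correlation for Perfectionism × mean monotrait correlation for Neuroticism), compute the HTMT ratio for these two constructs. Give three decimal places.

Mean heterotrait r = 2.71/6 = 0.4517.
Mean within-Per = 1.44/3 = 0.4800; mean within-Neu = 0.60/1 = 0.6000.
Geometric mean = √(0.4800 × 0.6000) = 0.5367.
HTMT = 0.4517 / 0.5367 = 0.842.

0.842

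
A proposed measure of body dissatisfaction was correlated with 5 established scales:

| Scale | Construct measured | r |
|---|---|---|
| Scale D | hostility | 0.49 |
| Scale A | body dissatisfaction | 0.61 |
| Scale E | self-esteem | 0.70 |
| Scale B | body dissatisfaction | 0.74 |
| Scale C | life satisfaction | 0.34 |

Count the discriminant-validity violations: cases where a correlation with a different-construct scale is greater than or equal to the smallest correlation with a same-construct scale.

1

Convergent (same construct = body dissatisfaction): Scale A, Scale B.
Smallest convergent = 0.61. Discriminant values: 0.49, 0.70, 0.34; count ≥ 0.61 → 1.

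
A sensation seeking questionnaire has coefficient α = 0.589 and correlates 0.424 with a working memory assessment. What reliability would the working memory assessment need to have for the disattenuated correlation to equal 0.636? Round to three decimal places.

0.755

r_true = r_obs / √(r_xx · r_yy) ⇒ 0.636 = 0.424 / √(0.589 · r_yy).
√(0.589 · r_yy) = 0.424 / 0.636 = 0.6667; 0.589 · r_yy = 0.4445; r_yy = 0.4445 / 0.589 ≈ 0.755.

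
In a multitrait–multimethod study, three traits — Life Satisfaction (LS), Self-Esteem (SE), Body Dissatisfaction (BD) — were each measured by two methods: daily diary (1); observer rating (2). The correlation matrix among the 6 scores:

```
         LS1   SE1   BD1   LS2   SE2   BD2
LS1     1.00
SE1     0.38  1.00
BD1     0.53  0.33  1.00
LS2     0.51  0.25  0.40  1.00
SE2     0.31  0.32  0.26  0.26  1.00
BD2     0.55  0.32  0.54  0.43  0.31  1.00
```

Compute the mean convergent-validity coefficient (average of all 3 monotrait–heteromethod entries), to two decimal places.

Convergent values: 0.51, 0.32, 0.54; mean = 1.37/3 = 0.46.

0.46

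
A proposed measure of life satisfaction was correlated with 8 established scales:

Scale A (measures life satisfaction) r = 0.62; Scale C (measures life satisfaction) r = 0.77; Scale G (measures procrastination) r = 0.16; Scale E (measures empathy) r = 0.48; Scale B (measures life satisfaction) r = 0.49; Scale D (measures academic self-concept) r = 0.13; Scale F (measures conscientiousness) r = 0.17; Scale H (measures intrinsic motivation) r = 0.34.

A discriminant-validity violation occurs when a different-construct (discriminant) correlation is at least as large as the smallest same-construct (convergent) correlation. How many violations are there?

0

Convergent (same construct = life satisfaction): Scale A, Scale C, Scale B.
Smallest convergent = 0.49. Discriminant values: 0.16, 0.48, 0.13, 0.17, 0.34; count ≥ 0.49 → 0.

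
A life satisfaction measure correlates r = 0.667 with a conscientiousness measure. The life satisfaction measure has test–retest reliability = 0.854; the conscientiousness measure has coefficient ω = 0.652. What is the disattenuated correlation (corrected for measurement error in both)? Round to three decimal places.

0.894

r_true = r_obs / √(r_xx · r_yy) = 0.667 / √(0.854 × 0.652) = 0.667 / √0.556808 = 0.667 / 0.7462 ≈ 0.894.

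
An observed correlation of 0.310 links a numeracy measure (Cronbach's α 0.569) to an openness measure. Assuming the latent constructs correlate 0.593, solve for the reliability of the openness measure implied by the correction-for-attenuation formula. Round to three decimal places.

r_true = r_obs / √(r_xx · r_yy) ⇒ 0.593 = 0.310 / √(0.569 · r_yy).
√(0.569 · r_yy) = 0.310 / 0.593 = 0.5228; 0.569 · r_yy = 0.2733; r_yy = 0.2733 / 0.569 ≈ 0.480.

0.480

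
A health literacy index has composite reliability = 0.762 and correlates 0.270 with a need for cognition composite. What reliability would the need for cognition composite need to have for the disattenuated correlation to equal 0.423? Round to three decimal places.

0.535

r_true = r_obs / √(r_xx · r_yy) ⇒ 0.423 = 0.270 / √(0.762 · r_yy).
√(0.762 · r_yy) = 0.270 / 0.423 = 0.6383; 0.762 · r_yy = 0.4074; r_yy = 0.4074 / 0.762 ≈ 0.535.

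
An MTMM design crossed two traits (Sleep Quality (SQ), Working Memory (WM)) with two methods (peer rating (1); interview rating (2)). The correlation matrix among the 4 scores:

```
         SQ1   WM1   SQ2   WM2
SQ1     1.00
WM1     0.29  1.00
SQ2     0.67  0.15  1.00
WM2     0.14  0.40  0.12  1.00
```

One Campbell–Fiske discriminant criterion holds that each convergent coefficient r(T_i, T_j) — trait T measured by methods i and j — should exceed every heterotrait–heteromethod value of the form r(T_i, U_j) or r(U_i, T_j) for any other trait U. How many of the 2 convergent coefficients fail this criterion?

0

Checking each validity diagonal entry against its comparison values:
SQ (methods 1·2): 0.67 vs {0.14, 0.15} → pass.
WM (methods 1·2): 0.40 vs {0.15, 0.14} → pass.
0 of 2 fail.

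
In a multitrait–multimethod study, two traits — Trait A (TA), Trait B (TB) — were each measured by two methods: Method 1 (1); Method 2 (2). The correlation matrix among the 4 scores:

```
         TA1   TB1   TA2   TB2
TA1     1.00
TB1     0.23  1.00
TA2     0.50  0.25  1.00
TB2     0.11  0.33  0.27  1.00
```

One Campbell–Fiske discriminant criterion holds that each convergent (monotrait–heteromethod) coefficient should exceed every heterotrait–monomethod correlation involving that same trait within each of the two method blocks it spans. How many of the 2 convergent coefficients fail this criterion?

Checking each validity diagonal entry against its comparison values:
TA (methods 1·2): 0.50 vs {0.23, 0.27} → pass.
TB (methods 1·2): 0.33 vs {0.23, 0.27} → pass.
0 of 2 fail.

0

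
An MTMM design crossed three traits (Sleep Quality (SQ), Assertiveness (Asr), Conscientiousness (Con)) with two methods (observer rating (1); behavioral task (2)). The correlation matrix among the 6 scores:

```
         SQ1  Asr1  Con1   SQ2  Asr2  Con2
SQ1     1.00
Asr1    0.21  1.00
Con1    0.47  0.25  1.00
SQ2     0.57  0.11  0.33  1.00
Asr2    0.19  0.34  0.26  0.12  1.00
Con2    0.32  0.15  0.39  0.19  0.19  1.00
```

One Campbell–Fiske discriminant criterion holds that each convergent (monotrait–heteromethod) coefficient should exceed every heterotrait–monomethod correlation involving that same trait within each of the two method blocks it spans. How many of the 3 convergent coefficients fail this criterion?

Convergent coefficients and their comparison sets:
SQ (methods 1·2): 0.57 vs {0.21, 0.12, 0.47, 0.19} → pass.
Asr (methods 1·2): 0.34 vs {0.21, 0.12, 0.25, 0.19} → pass.
Con (methods 1·2): 0.39 vs {0.47, 0.19, 0.25, 0.19} → fail.
1 of 3 fail.

1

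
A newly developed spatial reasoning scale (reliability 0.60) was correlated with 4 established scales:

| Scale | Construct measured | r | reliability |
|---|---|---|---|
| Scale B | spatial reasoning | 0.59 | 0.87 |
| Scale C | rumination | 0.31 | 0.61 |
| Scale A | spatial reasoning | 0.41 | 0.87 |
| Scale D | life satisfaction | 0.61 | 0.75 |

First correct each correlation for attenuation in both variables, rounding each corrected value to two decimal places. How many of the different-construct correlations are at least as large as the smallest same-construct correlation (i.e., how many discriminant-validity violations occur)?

Disattenuated r (r / √(r_scale · r_new)):
  Scale B (conv): 0.59 / √(0.87·0.60) = 0.82
  Scale C (disc): 0.31 / √(0.61·0.60) = 0.51
  Scale A (conv): 0.41 / √(0.87·0.60) = 0.57
  Scale D (disc): 0.61 / √(0.75·0.60) = 0.91
Smallest convergent = 0.57. Discriminant values: 0.51, 0.91; count ≥ 0.57 → 1.

1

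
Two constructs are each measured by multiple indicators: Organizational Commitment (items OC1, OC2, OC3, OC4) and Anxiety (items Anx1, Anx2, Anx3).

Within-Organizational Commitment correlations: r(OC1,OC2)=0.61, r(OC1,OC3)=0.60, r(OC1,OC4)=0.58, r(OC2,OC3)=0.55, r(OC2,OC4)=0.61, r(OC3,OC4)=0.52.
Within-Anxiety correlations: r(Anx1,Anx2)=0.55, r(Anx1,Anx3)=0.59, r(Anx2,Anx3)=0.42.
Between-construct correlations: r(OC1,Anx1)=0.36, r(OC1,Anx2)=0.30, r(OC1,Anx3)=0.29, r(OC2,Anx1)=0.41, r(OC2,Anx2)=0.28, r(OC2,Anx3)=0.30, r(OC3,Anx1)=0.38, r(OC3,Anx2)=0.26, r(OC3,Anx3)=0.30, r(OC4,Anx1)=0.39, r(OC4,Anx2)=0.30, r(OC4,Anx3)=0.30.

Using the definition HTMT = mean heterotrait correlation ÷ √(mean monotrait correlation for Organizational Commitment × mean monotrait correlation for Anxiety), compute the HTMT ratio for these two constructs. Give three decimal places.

Mean heterotrait r = 3.87/12 = 0.3225.
Mean within-OC = 3.47/6 = 0.5783; mean within-Anx = 1.56/3 = 0.5200.
Geometric mean = √(0.5783 × 0.5200) = 0.5484.
HTMT = 0.3225 / 0.5484 = 0.588.

0.588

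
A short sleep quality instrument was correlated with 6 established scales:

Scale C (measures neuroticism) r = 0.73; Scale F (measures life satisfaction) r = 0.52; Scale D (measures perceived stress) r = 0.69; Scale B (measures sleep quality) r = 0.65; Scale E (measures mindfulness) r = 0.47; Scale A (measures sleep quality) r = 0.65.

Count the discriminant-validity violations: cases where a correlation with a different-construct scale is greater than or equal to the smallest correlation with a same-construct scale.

Convergent (same construct = sleep quality): Scale B, Scale A.
Smallest convergent = 0.65. Discriminant values: 0.73, 0.52, 0.69, 0.47; count ≥ 0.65 → 2.

2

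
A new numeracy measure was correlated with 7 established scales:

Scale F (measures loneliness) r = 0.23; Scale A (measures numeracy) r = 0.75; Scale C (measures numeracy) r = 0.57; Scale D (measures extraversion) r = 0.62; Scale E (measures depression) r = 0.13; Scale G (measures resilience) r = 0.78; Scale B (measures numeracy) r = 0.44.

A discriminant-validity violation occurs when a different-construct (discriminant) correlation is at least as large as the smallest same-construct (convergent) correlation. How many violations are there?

Convergent (same construct = numeracy): Scale A, Scale C, Scale B.
Smallest convergent = 0.44. Discriminant values: 0.23, 0.62, 0.13, 0.78; count ≥ 0.44 → 2.

2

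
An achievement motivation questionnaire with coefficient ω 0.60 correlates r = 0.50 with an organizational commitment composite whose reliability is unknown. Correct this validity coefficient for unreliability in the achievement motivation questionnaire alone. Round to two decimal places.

0.65

Single correction: r_c = r_obs / √r_xx = 0.50 / √0.60 = 0.50 / 0.7746 ≈ 0.65.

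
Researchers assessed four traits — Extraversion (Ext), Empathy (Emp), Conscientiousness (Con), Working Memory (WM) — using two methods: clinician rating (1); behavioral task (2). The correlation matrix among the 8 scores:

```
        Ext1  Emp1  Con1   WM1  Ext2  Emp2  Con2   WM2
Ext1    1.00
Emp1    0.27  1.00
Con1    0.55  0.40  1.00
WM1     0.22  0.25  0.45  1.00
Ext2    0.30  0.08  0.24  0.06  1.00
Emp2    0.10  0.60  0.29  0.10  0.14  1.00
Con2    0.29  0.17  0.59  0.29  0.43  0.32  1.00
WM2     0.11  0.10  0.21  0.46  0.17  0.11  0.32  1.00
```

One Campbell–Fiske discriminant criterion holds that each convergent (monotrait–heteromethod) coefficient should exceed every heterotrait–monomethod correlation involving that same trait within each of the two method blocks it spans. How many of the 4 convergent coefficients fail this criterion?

Convergent coefficients and their comparison sets:
Ext (methods 1·2): 0.30 vs {0.27, 0.14, 0.55, 0.43, 0.22, 0.17} → fail.
Emp (methods 1·2): 0.60 vs {0.27, 0.14, 0.40, 0.32, 0.25, 0.11} → pass.
Con (methods 1·2): 0.59 vs {0.55, 0.43, 0.40, 0.32, 0.45, 0.32} → pass.
WM (methods 1·2): 0.46 vs {0.22, 0.17, 0.25, 0.11, 0.45, 0.32} → pass.
1 of 4 fail.

1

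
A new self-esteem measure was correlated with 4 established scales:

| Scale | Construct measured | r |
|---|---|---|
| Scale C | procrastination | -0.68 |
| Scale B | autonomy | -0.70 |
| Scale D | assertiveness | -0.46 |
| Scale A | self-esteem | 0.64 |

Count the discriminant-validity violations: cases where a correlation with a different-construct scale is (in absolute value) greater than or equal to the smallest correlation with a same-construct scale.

2

Convergent (same construct = self-esteem): Scale A.
Smallest convergent = 0.64. Discriminant |r|: 0.68, 0.70, 0.46; count ≥ 0.64 → 2.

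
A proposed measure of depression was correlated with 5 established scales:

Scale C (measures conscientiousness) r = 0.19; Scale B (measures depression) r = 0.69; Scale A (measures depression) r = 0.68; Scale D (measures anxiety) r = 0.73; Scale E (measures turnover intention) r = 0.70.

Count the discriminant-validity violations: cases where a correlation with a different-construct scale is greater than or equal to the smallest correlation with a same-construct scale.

Convergent (same construct = depression): Scale B, Scale A.
Smallest convergent = 0.68. Discriminant values: 0.19, 0.73, 0.70; count ≥ 0.68 → 2.

2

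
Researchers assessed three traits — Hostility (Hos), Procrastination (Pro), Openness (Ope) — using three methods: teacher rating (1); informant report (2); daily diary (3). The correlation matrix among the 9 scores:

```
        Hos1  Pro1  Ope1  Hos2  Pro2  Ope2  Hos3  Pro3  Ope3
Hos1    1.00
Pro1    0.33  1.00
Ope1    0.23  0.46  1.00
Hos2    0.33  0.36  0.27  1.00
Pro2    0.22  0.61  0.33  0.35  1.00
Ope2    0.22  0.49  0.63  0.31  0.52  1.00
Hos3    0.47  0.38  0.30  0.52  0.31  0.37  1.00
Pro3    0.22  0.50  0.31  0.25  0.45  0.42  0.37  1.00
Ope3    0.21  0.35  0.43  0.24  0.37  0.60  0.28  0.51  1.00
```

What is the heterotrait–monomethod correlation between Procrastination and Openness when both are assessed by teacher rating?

0.46

Different traits, same method: r(Pro1, Ope1) = 0.46.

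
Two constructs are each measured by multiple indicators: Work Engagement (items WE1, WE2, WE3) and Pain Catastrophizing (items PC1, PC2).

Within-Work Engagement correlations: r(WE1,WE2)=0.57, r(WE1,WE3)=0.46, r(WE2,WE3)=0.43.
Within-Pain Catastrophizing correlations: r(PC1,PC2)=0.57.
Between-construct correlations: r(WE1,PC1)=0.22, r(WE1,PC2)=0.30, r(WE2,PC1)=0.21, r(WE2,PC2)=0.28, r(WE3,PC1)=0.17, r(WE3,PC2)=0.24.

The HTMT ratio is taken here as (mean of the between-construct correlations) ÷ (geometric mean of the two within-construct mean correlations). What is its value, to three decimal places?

0.449

Between-construct mean = 1.42/6 = 0.2367.
Mean within-WE = 1.46/3 = 0.4867; mean within-PC = 0.57/1 = 0.5700.
Geometric mean = √(0.4867 × 0.5700) = 0.5267.
HTMT = 0.2367 / 0.5267 = 0.449.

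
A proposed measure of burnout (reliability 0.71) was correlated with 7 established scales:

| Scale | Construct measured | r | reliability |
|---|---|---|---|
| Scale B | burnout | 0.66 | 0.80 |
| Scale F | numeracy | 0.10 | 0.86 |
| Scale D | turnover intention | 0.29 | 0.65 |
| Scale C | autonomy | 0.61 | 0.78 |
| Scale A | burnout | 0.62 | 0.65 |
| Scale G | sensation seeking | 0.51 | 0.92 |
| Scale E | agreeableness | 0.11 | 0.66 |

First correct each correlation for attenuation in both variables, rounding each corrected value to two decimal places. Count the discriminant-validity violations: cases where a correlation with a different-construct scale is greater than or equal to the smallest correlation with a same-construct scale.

0

Disattenuated r (r / √(r_scale · r_new)):
  Scale B (conv): 0.66 / √(0.80·0.71) = 0.88
  Scale F (disc): 0.10 / √(0.86·0.71) = 0.13
  Scale D (disc): 0.29 / √(0.65·0.71) = 0.43
  Scale C (disc): 0.61 / √(0.78·0.71) = 0.82
  Scale A (conv): 0.62 / √(0.65·0.71) = 0.91
  Scale G (disc): 0.51 / √(0.92·0.71) = 0.63
  Scale E (disc): 0.11 / √(0.66·0.71) = 0.16
Smallest convergent = 0.88. Discriminant values: 0.13, 0.43, 0.82, 0.63, 0.16; count ≥ 0.88 → 0.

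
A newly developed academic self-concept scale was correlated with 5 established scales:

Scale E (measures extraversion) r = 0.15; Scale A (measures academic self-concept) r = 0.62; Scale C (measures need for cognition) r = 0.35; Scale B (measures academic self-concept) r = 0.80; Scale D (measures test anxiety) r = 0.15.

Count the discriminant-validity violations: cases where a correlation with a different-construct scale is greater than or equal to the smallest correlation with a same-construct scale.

0

Convergent (same construct = academic self-concept): Scale A, Scale B.
Smallest convergent = 0.62. Discriminant values: 0.15, 0.35, 0.15; count ≥ 0.62 → 0.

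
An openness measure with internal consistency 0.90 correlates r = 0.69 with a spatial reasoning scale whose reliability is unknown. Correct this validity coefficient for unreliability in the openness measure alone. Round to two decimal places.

Single correction: r_c = r_obs / √r_xx = 0.69 / √0.90 = 0.69 / 0.9487 ≈ 0.73.

0.73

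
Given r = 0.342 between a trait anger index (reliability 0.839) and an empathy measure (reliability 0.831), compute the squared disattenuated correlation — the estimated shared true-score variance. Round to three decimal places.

0.168

Disattenuated r = 0.342 / √(0.839 × 0.831) = 0.342 / 0.8350 = 0.4096.
Shared true-score variance = 0.4096² = 0.1678 ≈ 0.168.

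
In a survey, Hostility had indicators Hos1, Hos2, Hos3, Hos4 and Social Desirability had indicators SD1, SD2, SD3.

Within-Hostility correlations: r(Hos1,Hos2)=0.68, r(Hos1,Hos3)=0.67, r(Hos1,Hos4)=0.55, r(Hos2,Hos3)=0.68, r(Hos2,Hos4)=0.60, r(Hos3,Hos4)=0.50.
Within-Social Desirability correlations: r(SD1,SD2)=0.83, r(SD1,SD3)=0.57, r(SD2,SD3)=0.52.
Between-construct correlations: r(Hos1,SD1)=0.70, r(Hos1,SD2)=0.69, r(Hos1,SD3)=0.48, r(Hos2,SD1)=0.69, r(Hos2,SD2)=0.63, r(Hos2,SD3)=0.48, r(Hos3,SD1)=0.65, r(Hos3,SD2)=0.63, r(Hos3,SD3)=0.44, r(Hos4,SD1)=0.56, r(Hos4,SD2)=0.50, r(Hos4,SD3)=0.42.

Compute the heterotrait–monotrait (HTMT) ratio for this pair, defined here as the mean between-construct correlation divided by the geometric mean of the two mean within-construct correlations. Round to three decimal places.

0.914

Between-construct mean = 6.87/12 = 0.5725.
Mean within-Hos = 3.68/6 = 0.6133; mean within-SD = 1.92/3 = 0.6400.
Geometric mean = √(0.6133 × 0.6400) = 0.6265.
HTMT = 0.5725 / 0.6265 = 0.914.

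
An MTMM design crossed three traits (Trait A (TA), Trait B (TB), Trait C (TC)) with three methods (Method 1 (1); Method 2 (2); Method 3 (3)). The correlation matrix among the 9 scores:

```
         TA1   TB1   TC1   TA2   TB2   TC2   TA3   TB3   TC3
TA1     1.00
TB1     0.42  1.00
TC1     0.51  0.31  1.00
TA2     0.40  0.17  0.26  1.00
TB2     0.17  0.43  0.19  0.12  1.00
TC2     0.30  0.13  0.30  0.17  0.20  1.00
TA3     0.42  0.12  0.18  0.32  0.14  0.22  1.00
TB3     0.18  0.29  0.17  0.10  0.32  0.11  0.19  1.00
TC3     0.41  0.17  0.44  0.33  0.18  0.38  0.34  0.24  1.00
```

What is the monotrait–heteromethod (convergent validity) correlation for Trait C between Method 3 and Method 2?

Same trait (TC), different methods: r(TC3, TC2) = 0.38.

0.38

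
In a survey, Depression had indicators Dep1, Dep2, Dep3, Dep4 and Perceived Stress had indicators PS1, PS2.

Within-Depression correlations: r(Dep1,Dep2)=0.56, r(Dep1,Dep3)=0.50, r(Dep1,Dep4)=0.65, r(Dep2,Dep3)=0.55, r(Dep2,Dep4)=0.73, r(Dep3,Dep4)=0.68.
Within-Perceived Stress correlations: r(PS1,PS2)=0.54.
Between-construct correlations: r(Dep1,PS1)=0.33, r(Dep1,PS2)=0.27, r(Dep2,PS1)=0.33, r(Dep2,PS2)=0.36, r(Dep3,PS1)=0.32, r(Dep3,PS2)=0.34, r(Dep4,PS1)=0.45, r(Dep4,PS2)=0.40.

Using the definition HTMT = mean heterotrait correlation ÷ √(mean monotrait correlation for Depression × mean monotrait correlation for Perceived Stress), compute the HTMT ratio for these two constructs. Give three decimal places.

0.609

Mean between = 2.80/8 = 0.3500.
Mean within-Dep = 3.67/6 = 0.6117; mean within-PS = 0.54/1 = 0.5400.
Geometric mean = √(0.6117 × 0.5400) = 0.5747.
HTMT = 0.3500 / 0.5747 = 0.609.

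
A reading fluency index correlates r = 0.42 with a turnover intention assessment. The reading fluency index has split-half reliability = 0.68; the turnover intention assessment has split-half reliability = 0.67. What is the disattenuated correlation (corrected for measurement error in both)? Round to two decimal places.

0.62

r_true = r_obs / √(r_xx · r_yy) = 0.42 / √(0.68 × 0.67) = 0.42 / √0.4556 = 0.42 / 0.6750 ≈ 0.62.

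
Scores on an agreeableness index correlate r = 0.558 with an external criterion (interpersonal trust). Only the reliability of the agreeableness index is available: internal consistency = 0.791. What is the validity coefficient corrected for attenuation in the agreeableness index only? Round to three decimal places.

Single correction: r_c = r_obs / √r_xx = 0.558 / √0.791 = 0.558 / 0.8894 ≈ 0.627.

0.627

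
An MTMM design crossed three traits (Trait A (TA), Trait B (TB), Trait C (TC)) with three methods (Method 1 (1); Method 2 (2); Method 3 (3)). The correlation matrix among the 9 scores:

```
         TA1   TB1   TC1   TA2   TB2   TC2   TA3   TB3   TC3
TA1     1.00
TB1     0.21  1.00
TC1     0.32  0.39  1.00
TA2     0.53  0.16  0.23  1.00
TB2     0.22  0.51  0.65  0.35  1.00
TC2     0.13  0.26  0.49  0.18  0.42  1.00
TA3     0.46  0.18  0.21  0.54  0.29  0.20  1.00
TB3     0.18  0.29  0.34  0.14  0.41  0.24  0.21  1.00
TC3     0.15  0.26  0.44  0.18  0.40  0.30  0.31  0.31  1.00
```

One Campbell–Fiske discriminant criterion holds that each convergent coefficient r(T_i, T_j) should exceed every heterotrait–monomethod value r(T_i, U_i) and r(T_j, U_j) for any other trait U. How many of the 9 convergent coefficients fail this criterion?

3

Convergent coefficients and their comparison sets:
TA (methods 1·2): 0.53 vs {0.21, 0.35, 0.32, 0.18} → pass.
TA (methods 1·3): 0.46 vs {0.21, 0.21, 0.32, 0.31} → pass.
TA (methods 2·3): 0.54 vs {0.35, 0.21, 0.18, 0.31} → pass.
TB (methods 1·2): 0.51 vs {0.21, 0.35, 0.39, 0.42} → pass.
TB (methods 1·3): 0.29 vs {0.21, 0.21, 0.39, 0.31} → fail.
TB (methods 2·3): 0.41 vs {0.35, 0.21, 0.42, 0.31} → fail.
TC (methods 1·2): 0.49 vs {0.32, 0.18, 0.39, 0.42} → pass.
TC (methods 1·3): 0.44 vs {0.32, 0.31, 0.39, 0.31} → pass.
TC (methods 2·3): 0.30 vs {0.18, 0.31, 0.42, 0.31} → fail.
3 of 9 fail.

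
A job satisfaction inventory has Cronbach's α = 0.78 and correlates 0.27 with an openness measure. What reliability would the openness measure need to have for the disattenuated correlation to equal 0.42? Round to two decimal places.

r_true = r_obs / √(r_xx · r_yy) ⇒ 0.42 = 0.27 / √(0.78 · r_yy).
√(0.78 · r_yy) = 0.27 / 0.42 = 0.6429; 0.78 · r_yy = 0.4133; r_yy = 0.4133 / 0.78 ≈ 0.53.

0.53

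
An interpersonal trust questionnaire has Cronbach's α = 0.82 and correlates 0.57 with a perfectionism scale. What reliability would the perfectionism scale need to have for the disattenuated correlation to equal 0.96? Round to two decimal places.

0.43

r_true = r_obs / √(r_xx · r_yy) ⇒ 0.96 = 0.57 / √(0.82 · r_yy).
√(0.82 · r_yy) = 0.57 / 0.96 = 0.5938; 0.82 · r_yy = 0.3526; r_yy = 0.3526 / 0.82 ≈ 0.43.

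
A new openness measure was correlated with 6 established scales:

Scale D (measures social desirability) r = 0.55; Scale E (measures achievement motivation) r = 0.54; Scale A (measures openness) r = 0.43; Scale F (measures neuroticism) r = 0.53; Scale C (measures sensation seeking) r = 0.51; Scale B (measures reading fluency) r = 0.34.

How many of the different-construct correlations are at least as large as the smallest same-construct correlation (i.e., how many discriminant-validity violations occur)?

Convergent (same construct = openness): Scale A.
Smallest convergent = 0.43. Discriminant values: 0.55, 0.54, 0.53, 0.51, 0.34; count ≥ 0.43 → 4.

4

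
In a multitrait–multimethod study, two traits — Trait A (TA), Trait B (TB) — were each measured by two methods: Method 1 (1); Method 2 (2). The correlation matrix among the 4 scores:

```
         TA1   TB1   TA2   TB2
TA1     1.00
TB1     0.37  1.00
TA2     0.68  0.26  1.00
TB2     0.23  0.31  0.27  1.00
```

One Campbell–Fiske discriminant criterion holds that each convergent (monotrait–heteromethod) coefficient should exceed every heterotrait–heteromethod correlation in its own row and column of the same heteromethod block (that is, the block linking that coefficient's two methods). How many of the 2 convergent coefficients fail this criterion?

Each convergent coefficient versus the relevant comparison correlations:
TA (methods 1·2): 0.68 vs {0.23, 0.26} → pass.
TB (methods 1·2): 0.31 vs {0.26, 0.23} → pass.
0 of 2 fail.

0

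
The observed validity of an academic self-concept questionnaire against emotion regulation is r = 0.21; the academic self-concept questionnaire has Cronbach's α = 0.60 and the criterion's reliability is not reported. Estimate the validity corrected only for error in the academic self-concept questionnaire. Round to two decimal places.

0.27

Single correction: r_c = r_obs / √r_xx = 0.21 / √0.60 = 0.21 / 0.7746 ≈ 0.27.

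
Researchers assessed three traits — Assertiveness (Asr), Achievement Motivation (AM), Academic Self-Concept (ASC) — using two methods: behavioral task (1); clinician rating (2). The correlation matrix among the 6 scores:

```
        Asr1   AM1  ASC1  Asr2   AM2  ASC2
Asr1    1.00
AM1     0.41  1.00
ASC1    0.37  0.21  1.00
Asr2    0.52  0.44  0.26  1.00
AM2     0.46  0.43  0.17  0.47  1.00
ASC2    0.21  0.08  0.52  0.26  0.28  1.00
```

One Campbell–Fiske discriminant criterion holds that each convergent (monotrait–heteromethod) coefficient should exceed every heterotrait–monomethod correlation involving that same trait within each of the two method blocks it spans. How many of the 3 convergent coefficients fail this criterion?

Convergent coefficients and their comparison sets:
Asr (methods 1·2): 0.52 vs {0.41, 0.47, 0.37, 0.26} → pass.
AM (methods 1·2): 0.43 vs {0.41, 0.47, 0.21, 0.28} → fail.
ASC (methods 1·2): 0.52 vs {0.37, 0.26, 0.21, 0.28} → pass.
1 of 3 fail.

1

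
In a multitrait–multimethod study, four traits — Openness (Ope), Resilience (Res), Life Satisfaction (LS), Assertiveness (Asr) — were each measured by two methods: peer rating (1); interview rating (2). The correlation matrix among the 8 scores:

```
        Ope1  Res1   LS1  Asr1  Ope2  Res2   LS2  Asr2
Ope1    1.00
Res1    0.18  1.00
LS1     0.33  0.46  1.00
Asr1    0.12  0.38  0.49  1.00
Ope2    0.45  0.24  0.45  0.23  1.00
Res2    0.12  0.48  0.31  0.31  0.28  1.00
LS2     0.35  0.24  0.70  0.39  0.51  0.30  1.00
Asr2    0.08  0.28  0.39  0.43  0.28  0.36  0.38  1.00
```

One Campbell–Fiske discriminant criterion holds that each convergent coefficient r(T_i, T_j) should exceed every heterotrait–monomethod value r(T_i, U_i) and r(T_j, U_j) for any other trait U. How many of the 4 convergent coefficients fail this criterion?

2

Each convergent coefficient versus the relevant comparison correlations:
Ope (methods 1·2): 0.45 vs {0.18, 0.28, 0.33, 0.51, 0.12, 0.28} → fail.
Res (methods 1·2): 0.48 vs {0.18, 0.28, 0.46, 0.30, 0.38, 0.36} → pass.
LS (methods 1·2): 0.70 vs {0.33, 0.51, 0.46, 0.30, 0.49, 0.38} → pass.
Asr (methods 1·2): 0.43 vs {0.12, 0.28, 0.38, 0.36, 0.49, 0.38} → fail.
2 of 4 fail.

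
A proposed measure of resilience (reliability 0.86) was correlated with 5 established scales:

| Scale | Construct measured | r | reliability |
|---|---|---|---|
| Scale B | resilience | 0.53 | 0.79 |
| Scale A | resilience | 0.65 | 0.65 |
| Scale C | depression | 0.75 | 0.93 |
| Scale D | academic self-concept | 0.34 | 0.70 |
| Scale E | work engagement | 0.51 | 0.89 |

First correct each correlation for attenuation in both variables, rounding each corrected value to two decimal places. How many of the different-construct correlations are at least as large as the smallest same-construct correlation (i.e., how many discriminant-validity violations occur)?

Disattenuated r (r / √(r_scale · r_new)):
  Scale B (conv): 0.53 / √(0.79·0.86) = 0.64
  Scale A (conv): 0.65 / √(0.65·0.86) = 0.87
  Scale C (disc): 0.75 / √(0.93·0.86) = 0.84
  Scale D (disc): 0.34 / √(0.70·0.86) = 0.44
  Scale E (disc): 0.51 / √(0.89·0.86) = 0.58
Smallest convergent = 0.64. Discriminant values: 0.84, 0.44, 0.58; count ≥ 0.64 → 1.

1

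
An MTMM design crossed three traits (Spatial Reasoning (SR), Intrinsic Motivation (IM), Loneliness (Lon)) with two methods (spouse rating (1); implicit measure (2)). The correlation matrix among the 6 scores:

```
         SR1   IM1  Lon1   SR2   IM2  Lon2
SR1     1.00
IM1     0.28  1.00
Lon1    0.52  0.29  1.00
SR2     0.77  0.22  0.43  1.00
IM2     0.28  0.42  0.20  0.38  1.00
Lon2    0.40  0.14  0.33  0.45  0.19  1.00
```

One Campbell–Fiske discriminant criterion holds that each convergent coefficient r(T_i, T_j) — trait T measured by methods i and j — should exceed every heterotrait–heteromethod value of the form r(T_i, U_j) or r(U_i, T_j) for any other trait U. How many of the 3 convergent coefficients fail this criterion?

1

Convergent coefficients and their comparison sets:
SR (methods 1·2): 0.77 vs {0.28, 0.22, 0.40, 0.43} → pass.
IM (methods 1·2): 0.42 vs {0.22, 0.28, 0.14, 0.20} → pass.
Lon (methods 1·2): 0.33 vs {0.43, 0.40, 0.20, 0.14} → fail.
1 of 3 fail.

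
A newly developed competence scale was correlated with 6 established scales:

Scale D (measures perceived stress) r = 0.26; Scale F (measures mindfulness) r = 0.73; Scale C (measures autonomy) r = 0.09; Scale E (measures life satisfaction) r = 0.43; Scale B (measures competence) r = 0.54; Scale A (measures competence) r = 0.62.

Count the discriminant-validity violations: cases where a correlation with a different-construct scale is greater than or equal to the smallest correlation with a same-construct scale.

Convergent (same construct = competence): Scale B, Scale A.
Smallest convergent = 0.54. Discriminant values: 0.26, 0.73, 0.09, 0.43; count ≥ 0.54 → 1.

1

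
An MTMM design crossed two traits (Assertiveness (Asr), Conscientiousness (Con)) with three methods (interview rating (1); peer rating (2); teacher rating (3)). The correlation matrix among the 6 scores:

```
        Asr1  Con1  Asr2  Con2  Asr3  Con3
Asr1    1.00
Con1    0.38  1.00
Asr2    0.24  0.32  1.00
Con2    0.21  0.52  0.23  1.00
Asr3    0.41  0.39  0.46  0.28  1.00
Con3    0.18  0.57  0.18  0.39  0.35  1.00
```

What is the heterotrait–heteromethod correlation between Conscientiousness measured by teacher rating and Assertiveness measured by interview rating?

0.18

Different traits and methods: r(Con3, Asr1) = 0.18.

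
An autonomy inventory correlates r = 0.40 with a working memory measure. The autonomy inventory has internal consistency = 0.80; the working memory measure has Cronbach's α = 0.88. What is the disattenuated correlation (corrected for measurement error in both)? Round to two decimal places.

0.48

r_true = r_obs / √(r_xx · r_yy) = 0.40 / √(0.80 × 0.88) = 0.40 / √0.7040 = 0.40 / 0.8390 ≈ 0.48.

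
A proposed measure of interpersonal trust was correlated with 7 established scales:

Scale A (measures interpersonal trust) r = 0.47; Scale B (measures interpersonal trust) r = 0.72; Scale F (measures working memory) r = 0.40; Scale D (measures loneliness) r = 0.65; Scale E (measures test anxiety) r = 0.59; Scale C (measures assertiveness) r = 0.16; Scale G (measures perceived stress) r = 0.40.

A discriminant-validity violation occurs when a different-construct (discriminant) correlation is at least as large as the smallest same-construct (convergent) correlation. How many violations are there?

2

Convergent (same construct = interpersonal trust): Scale A, Scale B.
Smallest convergent = 0.47. Discriminant values: 0.40, 0.65, 0.59, 0.16, 0.40; count ≥ 0.47 → 2.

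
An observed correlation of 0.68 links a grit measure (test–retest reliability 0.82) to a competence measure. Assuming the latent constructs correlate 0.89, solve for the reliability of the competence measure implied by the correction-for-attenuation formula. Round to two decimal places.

0.71

r_true = r_obs / √(r_xx · r_yy) ⇒ 0.89 = 0.68 / √(0.82 · r_yy).
√(0.82 · r_yy) = 0.68 / 0.89 = 0.7640; 0.82 · r_yy = 0.5837; r_yy = 0.5837 / 0.82 ≈ 0.71.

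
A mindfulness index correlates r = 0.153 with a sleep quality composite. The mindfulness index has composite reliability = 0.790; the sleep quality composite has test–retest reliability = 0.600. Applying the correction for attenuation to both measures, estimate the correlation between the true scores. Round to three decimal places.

r_true = r_obs / √(r_xx · r_yy) = 0.153 / √(0.790 × 0.600) = 0.153 / √0.474000 = 0.153 / 0.6885 ≈ 0.222.

0.222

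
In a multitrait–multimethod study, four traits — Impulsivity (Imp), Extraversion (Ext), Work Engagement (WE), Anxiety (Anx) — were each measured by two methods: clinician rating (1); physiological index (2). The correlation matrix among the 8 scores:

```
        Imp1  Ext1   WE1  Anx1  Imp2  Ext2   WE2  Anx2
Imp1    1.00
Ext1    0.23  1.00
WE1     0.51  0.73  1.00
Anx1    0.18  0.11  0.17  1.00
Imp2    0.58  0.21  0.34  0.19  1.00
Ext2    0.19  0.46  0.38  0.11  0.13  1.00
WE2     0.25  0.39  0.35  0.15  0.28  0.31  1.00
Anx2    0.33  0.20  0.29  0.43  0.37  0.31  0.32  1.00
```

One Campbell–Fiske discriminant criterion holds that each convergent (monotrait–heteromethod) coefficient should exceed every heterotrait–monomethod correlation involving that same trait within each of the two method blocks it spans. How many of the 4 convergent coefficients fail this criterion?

Convergent coefficients and their comparison sets:
Imp (methods 1·2): 0.58 vs {0.23, 0.13, 0.51, 0.28, 0.18, 0.37} → pass.
Ext (methods 1·2): 0.46 vs {0.23, 0.13, 0.73, 0.31, 0.11, 0.31} → fail.
WE (methods 1·2): 0.35 vs {0.51, 0.28, 0.73, 0.31, 0.17, 0.32} → fail.
Anx (methods 1·2): 0.43 vs {0.18, 0.37, 0.11, 0.31, 0.17, 0.32} → pass.
2 of 4 fail.

2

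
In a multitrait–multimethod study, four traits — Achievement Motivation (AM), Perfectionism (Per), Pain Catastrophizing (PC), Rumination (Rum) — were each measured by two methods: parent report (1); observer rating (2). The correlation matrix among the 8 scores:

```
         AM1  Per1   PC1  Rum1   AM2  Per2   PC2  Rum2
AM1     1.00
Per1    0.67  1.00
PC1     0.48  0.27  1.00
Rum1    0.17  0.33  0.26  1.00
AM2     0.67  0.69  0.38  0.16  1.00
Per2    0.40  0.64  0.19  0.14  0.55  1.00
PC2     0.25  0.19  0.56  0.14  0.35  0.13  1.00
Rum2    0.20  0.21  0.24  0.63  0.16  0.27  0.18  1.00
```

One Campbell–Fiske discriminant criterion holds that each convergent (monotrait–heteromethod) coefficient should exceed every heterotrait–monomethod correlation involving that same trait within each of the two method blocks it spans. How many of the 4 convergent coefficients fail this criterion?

2

Convergent coefficients and their comparison sets:
AM (methods 1·2): 0.67 vs {0.67, 0.55, 0.48, 0.35, 0.17, 0.16} → fail.
Per (methods 1·2): 0.64 vs {0.67, 0.55, 0.27, 0.13, 0.33, 0.27} → fail.
PC (methods 1·2): 0.56 vs {0.48, 0.35, 0.27, 0.13, 0.26, 0.18} → pass.
Rum (methods 1·2): 0.63 vs {0.17, 0.16, 0.33, 0.27, 0.26, 0.18} → pass.
2 of 4 fail.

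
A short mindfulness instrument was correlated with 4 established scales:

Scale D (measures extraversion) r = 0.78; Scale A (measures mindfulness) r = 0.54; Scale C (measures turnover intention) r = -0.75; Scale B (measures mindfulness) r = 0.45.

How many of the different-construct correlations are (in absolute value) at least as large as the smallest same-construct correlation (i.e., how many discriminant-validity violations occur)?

2

Convergent (same construct = mindfulness): Scale A, Scale B.
Smallest convergent = 0.45. Discriminant |r|: 0.78, 0.75; count ≥ 0.45 → 2.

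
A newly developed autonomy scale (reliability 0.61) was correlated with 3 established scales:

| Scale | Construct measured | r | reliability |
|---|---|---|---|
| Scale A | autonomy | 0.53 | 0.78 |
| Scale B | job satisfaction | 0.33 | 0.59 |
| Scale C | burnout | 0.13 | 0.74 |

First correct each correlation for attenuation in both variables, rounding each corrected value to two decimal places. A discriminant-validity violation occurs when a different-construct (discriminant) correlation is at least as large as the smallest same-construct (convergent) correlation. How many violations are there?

0

Disattenuated r (r / √(r_scale · r_new)):
  Scale A (conv): 0.53 / √(0.78·0.61) = 0.77
  Scale B (disc): 0.33 / √(0.59·0.61) = 0.55
  Scale C (disc): 0.13 / √(0.74·0.61) = 0.19
Smallest convergent = 0.77. Discriminant values: 0.55, 0.19; count ≥ 0.77 → 0.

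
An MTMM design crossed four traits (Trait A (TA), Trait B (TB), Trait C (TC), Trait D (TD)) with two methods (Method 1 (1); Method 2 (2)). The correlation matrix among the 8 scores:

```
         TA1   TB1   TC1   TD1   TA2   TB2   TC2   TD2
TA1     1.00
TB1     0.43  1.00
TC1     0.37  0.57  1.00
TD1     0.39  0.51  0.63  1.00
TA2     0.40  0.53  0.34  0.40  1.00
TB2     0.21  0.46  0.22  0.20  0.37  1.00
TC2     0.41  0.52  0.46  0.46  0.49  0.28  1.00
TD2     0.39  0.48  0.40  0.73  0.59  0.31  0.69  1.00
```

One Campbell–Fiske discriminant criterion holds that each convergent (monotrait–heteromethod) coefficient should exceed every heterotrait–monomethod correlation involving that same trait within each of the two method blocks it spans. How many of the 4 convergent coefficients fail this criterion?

3

Convergent coefficients and their comparison sets:
TA (methods 1·2): 0.40 vs {0.43, 0.37, 0.37, 0.49, 0.39, 0.59} → fail.
TB (methods 1·2): 0.46 vs {0.43, 0.37, 0.57, 0.28, 0.51, 0.31} → fail.
TC (methods 1·2): 0.46 vs {0.37, 0.49, 0.57, 0.28, 0.63, 0.69} → fail.
TD (methods 1·2): 0.73 vs {0.39, 0.59, 0.51, 0.31, 0.63, 0.69} → pass.
3 of 4 fail.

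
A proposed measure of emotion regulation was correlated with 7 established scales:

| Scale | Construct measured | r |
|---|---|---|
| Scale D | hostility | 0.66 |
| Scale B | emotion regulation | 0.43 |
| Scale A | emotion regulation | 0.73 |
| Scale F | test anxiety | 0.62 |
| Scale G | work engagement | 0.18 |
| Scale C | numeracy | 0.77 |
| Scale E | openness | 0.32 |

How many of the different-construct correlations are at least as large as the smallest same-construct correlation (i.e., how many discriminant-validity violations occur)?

Convergent (same construct = emotion regulation): Scale B, Scale A.
Smallest convergent = 0.43. Discriminant values: 0.66, 0.62, 0.18, 0.77, 0.32; count ≥ 0.43 → 3.

3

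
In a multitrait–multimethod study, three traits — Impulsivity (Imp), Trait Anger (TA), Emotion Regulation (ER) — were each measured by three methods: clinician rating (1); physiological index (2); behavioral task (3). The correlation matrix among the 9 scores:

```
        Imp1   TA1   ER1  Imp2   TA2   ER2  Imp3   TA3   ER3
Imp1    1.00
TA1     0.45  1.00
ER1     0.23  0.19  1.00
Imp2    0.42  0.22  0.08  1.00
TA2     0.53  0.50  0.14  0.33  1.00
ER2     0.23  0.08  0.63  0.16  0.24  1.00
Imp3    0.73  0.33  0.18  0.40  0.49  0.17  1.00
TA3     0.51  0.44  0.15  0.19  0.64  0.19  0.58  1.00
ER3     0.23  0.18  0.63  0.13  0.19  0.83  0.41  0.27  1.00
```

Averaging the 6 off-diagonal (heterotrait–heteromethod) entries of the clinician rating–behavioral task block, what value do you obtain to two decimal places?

HTHM values (method 1 × method 3): 0.51, 0.23, 0.33, 0.18, 0.18, 0.15; mean = 1.58/6 = 0.26.

0.26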